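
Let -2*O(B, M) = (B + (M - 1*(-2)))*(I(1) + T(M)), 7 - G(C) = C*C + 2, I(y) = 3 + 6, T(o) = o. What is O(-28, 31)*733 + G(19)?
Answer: -73656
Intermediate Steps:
I(y) = 9
G(C) = 5 - C² (G(C) = 7 - (C*C + 2) = 7 - (C² + 2) = 7 - (2 + C²) = 7 + (-2 - C²) = 5 - C²)
O(B, M) = -(9 + M)*(2 + B + M)/2 (O(B, M) = -(B + (M - 1*(-2)))*(9 + M)/2 = -(B + (M + 2))*(9 + M)/2 = -(B + (2 + M))*(9 + M)/2 = -(2 + B + M)*(9 + M)/2 = -(9 + M)*(2 + B + M)/2)
O(-28, 31)*733 + G(19) = (-9 - 11/2*31 - 9/2*(-28) - ½*31² - ½*(-28)*31)*733 + (5 - 1*19²) = (-9 - 341/2 + 126 - ½*961 + 434)*733 + (5 - 1*361) = (-9 - 341/2 + 126 - 961/2 + 434)*733 + (5 - 361) = -100*733 - 356 = -73300 - 356 = -73656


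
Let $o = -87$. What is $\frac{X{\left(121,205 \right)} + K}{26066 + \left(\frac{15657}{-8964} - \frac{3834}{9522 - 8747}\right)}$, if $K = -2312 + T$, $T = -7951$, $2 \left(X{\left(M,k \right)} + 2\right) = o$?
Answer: $- \frac{23871393450}{60345535483} \approx -0.39558$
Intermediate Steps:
$X{\left(M,k \right)} = - \frac{91}{2}$ ($X{\left(M,k \right)} = -2 + \frac{1}{2} \left(-87\right) = -2 - \frac{87}{2} = - \frac{91}{2}$)
$K = -10263$ ($K = -2312 - 7951 = -10263$)
$\frac{X{\left(121,205 \right)} + K}{26066 + \left(\frac{15657}{-8964} - \frac{3834}{9522 - 8747}\right)} = \frac{- \frac{91}{2} - 10263}{26066 + \left(\frac{15657}{-8964} - \frac{3834}{9522 - 8747}\right)} = - \frac{20617}{2 \left(26066 + \left(15657 \left(- \frac{1}{8964}\right) - \frac{3834}{9522 - 8747}\right)\right)} = - \frac{20617}{2 \left(26066 - \left(\frac{5219}{2988} + \frac{3834}{775}\right)\right)} = - \frac{20617}{2 \left(26066 - \frac{15500717}{2315700}\right)} = - \frac{20617}{2 \cdot \frac{60345535483}{2315700}} = \left(- \frac{20617}{2}\right) \frac{2315700}{60345535483} = - \frac{23871393450}{60345535483}$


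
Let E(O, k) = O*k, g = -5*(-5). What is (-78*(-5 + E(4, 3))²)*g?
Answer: -95550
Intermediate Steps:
g = 25
(-78*(-5 + E(4, 3))²)*g = -78*(-5 + 4*3)²*25 = -78*(-5 + 12)²*25 = -78*7²*25 = -78*49*25 = -3822*25 = -95550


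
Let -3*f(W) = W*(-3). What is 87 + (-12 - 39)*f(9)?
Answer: -372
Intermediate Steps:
f(W) = W (f(W) = -W*(-3)/3 = -(-1)*W = W)
87 + (-12 - 39)*f(9) = 87 + (-12 - 39)*9 = 87 - 51*9 = 87 - 459 = -372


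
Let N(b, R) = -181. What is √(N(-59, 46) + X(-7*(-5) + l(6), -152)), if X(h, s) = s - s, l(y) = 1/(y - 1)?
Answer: I*√181 ≈ 13.454*I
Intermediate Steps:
l(y) = 1/(-1 + y)
X(h, s) = 0
√(N(-59, 46) + X(-7*(-5) + l(6), -152)) = √(-181 + 0) = √(-181) = I*√181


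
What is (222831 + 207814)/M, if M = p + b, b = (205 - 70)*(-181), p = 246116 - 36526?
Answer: 86129/37031 ≈ 2.3259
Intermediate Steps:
p = 209590
b = -24435 (b = 135*(-181) = -24435)
M = 185155 (M = 209590 - 24435 = 185155)
(222831 + 207814)/M = (222831 + 207814)/185155 = 430645*(1/185155) = 86129/37031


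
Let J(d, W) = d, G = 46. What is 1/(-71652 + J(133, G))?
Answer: -1/71519 ≈ -1.3982e-5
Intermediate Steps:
1/(-71652 + J(133, G)) = 1/(-71652 + 133) = 1/(-71519) = -1/71519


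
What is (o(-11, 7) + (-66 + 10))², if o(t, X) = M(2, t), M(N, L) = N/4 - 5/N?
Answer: 3364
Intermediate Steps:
M(N, L) = -5/N + N/4 (M(N, L) = N*(¼) - 5/N = N/4 - 5/N = -5/N + N/4)
o(t, X) = -2 (o(t, X) = -5/2 + (¼)*2 = -5*½ + ½ = -5/2 + ½ = -2)
(o(-11, 7) + (-66 + 10))² = (-2 + (-66 + 10))² = (-2 - 56)² = (-58)² = 3364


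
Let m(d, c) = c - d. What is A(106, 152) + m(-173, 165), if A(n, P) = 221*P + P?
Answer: 34082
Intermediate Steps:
A(n, P) = 222*P
A(106, 152) + m(-173, 165) = 222*152 + (165 - 1*(-173)) = 33744 + (165 + 173) = 33744 + 338 = 34082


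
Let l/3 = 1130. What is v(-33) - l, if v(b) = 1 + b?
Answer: -3422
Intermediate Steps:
l = 3390 (l = 3*1130 = 3390)
v(-33) - l = (1 - 33) - 1*3390 = -32 - 3390 = -3422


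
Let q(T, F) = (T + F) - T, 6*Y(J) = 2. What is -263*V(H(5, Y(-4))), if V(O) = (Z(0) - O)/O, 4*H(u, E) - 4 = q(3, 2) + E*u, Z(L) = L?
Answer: 263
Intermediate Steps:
Y(J) = ⅓ (Y(J) = (⅙)*2 = ⅓)
q(T, F) = F (q(T, F) = (F + T) - T = F)
H(u, E) = 3/2 + E*u/4 (H(u, E) = 1 + (2 + E*u)/4 = 1 + (½ + E*u/4) = 3/2 + E*u/4)
V(O) = -1 (V(O) = (0 - O)/O = (-O)/O = -1)
-263*V(H(5, Y(-4))) = -263*(-1) = 263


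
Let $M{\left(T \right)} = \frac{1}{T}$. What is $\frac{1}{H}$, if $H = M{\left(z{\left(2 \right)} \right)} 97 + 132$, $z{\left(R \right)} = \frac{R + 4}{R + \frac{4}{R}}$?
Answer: $\frac{3}{590} \approx 0.0050847$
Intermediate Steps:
$z{\left(R \right)} = \frac{4 + R}{R + \frac{4}{R}}$
$H = \frac{590}{3}$ ($H = \frac{1}{2 \frac{1}{4 + 2^{2}} \left(4 + 2\right)} 97 + 132 = \frac{1}{2 \frac{1}{4 + 4} \cdot 6} \cdot 97 + 132 = \frac{1}{2 \cdot \frac{1}{8} \cdot 6} \cdot 97 + 132 = \frac{1}{\frac{3}{2}} \cdot 97 + 132 = \frac{2}{3} \cdot 97 + 132 = \frac{194}{3} + 132 = \frac{590}{3} \approx 196.67$)
$\frac{1}{H} = \frac{1}{\frac{590}{3}} = \frac{3}{590}$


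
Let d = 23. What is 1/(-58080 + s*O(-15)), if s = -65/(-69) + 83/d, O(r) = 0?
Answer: -1/58080 ≈ -1.7218e-5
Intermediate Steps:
s = 314/69 (s = -65/(-69) + 83/23 = -65*(-1/69) + 83*(1/23) = 65/69 + 83/23 = 314/69 ≈ 4.5507)
1/(-58080 + s*O(-15)) = 1/(-58080 + (314/69)*0) = 1/(-58080 + 0) = 1/(-58080) = -1/58080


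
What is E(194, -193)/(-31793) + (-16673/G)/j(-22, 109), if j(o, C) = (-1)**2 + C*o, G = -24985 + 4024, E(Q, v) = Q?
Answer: -10277326987/1597392135981 ≈ -0.0064338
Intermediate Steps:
G = -20961
j(o, C) = 1 + C*o
E(194, -193)/(-31793) + (-16673/G)/j(-22, 109) = 194/(-31793) + (-16673/(-20961))/(1 + 109*(-22)) = 194*(-1/31793) + (-16673*(-1/20961))/(1 - 2398) = -194/31793 + (16673/20961)/(-2397) = -194/31793 + (16673/20961)*(-1/2397) = -194/31793 - 16673/50243517 = -10277326987/1597392135981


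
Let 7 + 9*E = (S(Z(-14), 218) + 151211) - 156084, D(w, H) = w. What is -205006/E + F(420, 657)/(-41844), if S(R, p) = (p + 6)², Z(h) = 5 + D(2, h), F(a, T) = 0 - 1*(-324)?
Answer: -3217463145/78973576 ≈ -40.741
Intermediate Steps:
F(a, T) = 324 (F(a, T) = 0 + 324 = 324)
Z(h) = 7 (Z(h) = 5 + 2 = 7)
S(R, p) = (6 + p)²
E = 45296/9 (E = -7/9 + (((6 + 218)² + 151211) - 156084)/9 = -7/9 + ((224² + 151211) - 156084)/9 = -7/9 + ((50176 + 151211) - 156084)/9 = -7/9 + (201387 - 156084)/9 = -7/9 + (⅑)*45303 = -7/9 + 15101/3 = 45296/9 ≈ 5032.9)
-205006/E + F(420, 657)/(-41844) = -205006/45296/9 + 324/(-41844) = -205006*9/45296 + 324*(-1/41844) = -922527/22648 - 27/3487 = -3217463145/78973576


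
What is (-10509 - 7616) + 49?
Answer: -18076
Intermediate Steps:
(-10509 - 7616) + 49 = -18125 + 49 = -18076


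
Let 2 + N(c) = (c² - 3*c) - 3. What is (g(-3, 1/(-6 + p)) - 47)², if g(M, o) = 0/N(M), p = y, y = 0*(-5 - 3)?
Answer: 2209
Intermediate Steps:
y = 0 (y = 0*(-8) = 0)
p = 0
N(c) = -5 + c² - 3*c (N(c) = -2 + ((c² - 3*c) - 3) = -2 + (-3 + c² - 3*c) = -5 + c² - 3*c)
g(M, o) = 0 (g(M, o) = 0/(-5 + M² - 3*M) = 0)
(g(-3, 1/(-6 + p)) - 47)² = (0 - 47)² = (-47)² = 2209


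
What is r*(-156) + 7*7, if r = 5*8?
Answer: -6191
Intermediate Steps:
r = 40
r*(-156) + 7*7 = 40*(-156) + 7*7 = -6240 + 49 = -6191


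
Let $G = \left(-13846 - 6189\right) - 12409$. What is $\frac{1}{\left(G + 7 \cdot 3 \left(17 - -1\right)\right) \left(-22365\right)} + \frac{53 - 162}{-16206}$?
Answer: $\frac{6514169168}{968519299545} \approx 0.0067259$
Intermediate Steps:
$G = -32444$ ($G = -20035 - 12409 = -32444$)
$\frac{1}{\left(G + 7 \cdot 3 \left(17 - -1\right)\right) \left(-22365\right)} + \frac{53 - 162}{-16206} = \frac{1}{\left(-32444 + 7 \cdot 3 \left(17 - -1\right)\right) \left(-22365\right)} + \frac{53 - 162}{-16206} = \frac{1}{-32444 + 21 \left(17 + 1\right)} \left(- \frac{1}{22365}\right) + \left(53 - 162\right) \left(- \frac{1}{16206}\right) = \frac{1}{-32444 + 21 \cdot 18} \left(- \frac{1}{22365}\right) - - \frac{109}{16206} = \frac{1}{-32444 + 378} \left(- \frac{1}{22365}\right) + \frac{109}{16206} = \frac{1}{-32066} \left(- \frac{1}{22365}\right) + \frac{109}{16206} = \left(- \frac{1}{32066}\right) \left(- \frac{1}{22365}\right) + \frac{109}{16206} = \frac{1}{717156090} + \frac{109}{16206} = \frac{6514169168}{968519299545}$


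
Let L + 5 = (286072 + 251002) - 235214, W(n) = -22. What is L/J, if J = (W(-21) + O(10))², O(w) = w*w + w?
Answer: 301855/7744 ≈ 38.979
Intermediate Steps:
O(w) = w + w² (O(w) = w² + w = w + w²)
L = 301855 (L = -5 + ((286072 + 251002) - 235214) = -5 + (537074 - 235214) = -5 + 301860 = 301855)
J = 7744 (J = (-22 + 10*(1 + 10))² = (-22 + 10*11)² = (-22 + 110)² = 88² = 7744)
L/J = 301855/7744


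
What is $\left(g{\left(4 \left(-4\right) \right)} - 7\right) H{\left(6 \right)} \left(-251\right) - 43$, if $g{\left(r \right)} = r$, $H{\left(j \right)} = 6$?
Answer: $34595$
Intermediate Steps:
$\left(g{\left(4 \left(-4\right) \right)} - 7\right) H{\left(6 \right)} \left(-251\right) - 43 = \left(4 \left(-4\right) - 7\right) 6 \left(-251\right) - 43 = \left(-16 - 7\right) 6 \left(-251\right) - 43 = \left(-23\right) 6 \left(-251\right) - 43 = \left(-138\right) \left(-251\right) - 43 = 34638 - 43 = 34595$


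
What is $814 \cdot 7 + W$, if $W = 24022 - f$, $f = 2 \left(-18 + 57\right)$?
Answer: $29642$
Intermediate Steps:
$f = 78$ ($f = 2 \cdot 39 = 78$)
$W = 23944$ ($W = 24022 - 78 = 23944$)
$814 \cdot 7 + W = 814 \cdot 7 + 23944 = 5698 + 23944 = 29642$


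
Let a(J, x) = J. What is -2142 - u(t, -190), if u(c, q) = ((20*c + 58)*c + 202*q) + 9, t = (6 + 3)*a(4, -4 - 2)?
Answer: 8221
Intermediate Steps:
t = 36 (t = (6 + 3)*4 = 9*4 = 36)
u(c, q) = 9 + 202*q + c*(58 + 20*c) (u(c, q) = ((58 + 20*c)*c + 202*q) + 9 = (c*(58 + 20*c) + 202*q) + 9 = (202*q + c*(58 + 20*c)) + 9 = 9 + 202*q + c*(58 + 20*c))
-2142 - u(t, -190) = -2142 - (9 + 20*36**2 + 58*36 + 202*(-190)) = -2142 - (9 + 20*1296 + 2088 - 38380) = -2142 - (9 + 25920 + 2088 - 38380) = -2142 - 1*(-10363) = -2142 + 10363 = 8221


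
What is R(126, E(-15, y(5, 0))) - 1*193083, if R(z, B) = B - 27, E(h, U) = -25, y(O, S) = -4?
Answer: -193135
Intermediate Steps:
R(z, B) = -27 + B
R(126, E(-15, y(5, 0))) - 1*193083 = (-27 - 25) - 1*193083 = -52 - 193083 = -193135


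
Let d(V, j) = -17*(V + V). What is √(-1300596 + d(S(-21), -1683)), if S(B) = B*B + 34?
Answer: I*√1316746 ≈ 1147.5*I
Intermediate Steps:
S(B) = 34 + B² (S(B) = B² + 34 = 34 + B²)
d(V, j) = -34*V
√(-1300596 + d(S(-21), -1683)) = √(-1300596 - 34*(34 + (-21)²)) = √(-1300596 - 34*(34 + 441)) = √(-1300596 - 34*475) = √(-1300596 - 16150) = √(-1316746) = I*√1316746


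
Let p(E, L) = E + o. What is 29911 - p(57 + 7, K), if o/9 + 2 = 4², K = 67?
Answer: 29721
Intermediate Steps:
o = 126 (o = -18 + 9*4² = -18 + 9*16 = -18 + 144 = 126)
p(E, L) = 126 + E (p(E, L) = E + 126 = 126 + E)
29911 - p(57 + 7, K) = 29911 - (126 + (57 + 7)) = 29911 - (126 + 64) = 29911 - 1*190 = 29911 - 190 = 29721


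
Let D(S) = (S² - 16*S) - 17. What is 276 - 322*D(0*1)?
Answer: 5750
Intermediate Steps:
D(S) = -17 + S² - 16*S
276 - 322*D(0*1) = 276 - 322*(-17 + (0*1)² - 0) = 276 - 322*(-17 + 0² - 16*0) = 276 - 322*(-17 + 0 + 0) = 276 - 322*(-17) = 276 + 5474 = 5750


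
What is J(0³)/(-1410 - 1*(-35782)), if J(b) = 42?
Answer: 21/17186 ≈ 0.0012219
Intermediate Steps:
J(0³)/(-1410 - 1*(-35782)) = 42/(-1410 - 1*(-35782)) = 42/(-1410 + 35782) = 42/34372 = 42*(1/34372) = 21/17186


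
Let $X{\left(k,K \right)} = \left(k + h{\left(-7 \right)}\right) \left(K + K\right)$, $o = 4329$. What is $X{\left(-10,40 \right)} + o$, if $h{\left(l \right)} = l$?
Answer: $2969$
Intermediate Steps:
$X{\left(k,K \right)} = 2 K \left(-7 + k\right)$ ($X{\left(k,K \right)} = \left(k - 7\right) \left(K + K\right) = \left(-7 + k\right) 2 K = 2 K \left(-7 + k\right)$)
$X{\left(-10,40 \right)} + o = 2 \cdot 40 \left(-7 - 10\right) + 4329 = 2 \cdot 40 \left(-17\right) + 4329 = -1360 + 4329 = 2969$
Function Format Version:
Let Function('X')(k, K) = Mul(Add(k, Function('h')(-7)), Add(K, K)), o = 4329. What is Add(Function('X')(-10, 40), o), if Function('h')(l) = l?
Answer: 2969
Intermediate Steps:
Function('X')(k, K) = Mul(2, K, Add(-7, k)) (Function('X')(k, K) = Mul(Add(k, -7), Add(K, K)) = Mul(Add(-7, k), Mul(2, K)) = Mul(2, K, Add(-7, k)))
Add(Function('X')(-10, 40), o) = Add(Mul(2, 40, Add(-7, -10)), 4329) = Add(Mul(2, 40, -17), 4329) = Add(-1360, 4329) = 2969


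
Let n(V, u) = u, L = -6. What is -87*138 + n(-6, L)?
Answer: -12012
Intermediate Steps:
-87*138 + n(-6, L) = -87*138 - 6 = -12006 - 6 = -12012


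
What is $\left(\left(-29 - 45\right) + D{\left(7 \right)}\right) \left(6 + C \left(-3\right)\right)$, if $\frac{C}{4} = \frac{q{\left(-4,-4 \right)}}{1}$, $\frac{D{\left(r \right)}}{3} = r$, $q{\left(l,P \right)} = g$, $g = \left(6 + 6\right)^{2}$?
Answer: $91266$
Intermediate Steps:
$g = 144$ ($g = 12^{2} = 144$)
$q{\left(l,P \right)} = 144$
$D{\left(r \right)} = 3 r$
$C = 576$ ($C = 4 \cdot \frac{144}{1} = 4 \cdot 144 \cdot 1 = 4 \cdot 144 = 576$)
$\left(\left(-29 - 45\right) + D{\left(7 \right)}\right) \left(6 + C \left(-3\right)\right) = \left(\left(-29 - 45\right) + 3 \cdot 7\right) \left(6 + 576 \left(-3\right)\right) = \left(-74 + 21\right) \left(6 - 1728\right) = \left(-53\right) \left(-1722\right) = 91266$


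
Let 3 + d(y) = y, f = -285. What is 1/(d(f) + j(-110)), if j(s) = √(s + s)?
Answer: -72/20791 - I*√55/41582 ≈ -0.003463 - 0.00017835*I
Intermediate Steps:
j(s) = √2*√s (j(s) = √(2*s) = √2*√s)
d(y) = -3 + y
1/(d(f) + j(-110)) = 1/((-3 - 285) + √2*√(-110)) = 1/(-288 + √2*(I*√110)) = 1/(-288 + 2*I*√55)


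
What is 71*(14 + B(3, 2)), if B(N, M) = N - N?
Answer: 994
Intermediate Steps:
B(N, M) = 0
71*(14 + B(3, 2)) = 71*(14 + 0) = 71*14 = 994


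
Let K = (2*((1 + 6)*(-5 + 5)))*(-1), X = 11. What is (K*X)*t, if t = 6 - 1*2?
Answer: 0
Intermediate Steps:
t = 4 (t = 6 - 2 = 4)
K = 0 (K = (2*(7*0))*(-1) = (2*0)*(-1) = 0*(-1) = 0)
(K*X)*t = (0*11)*4 = 0*4 = 0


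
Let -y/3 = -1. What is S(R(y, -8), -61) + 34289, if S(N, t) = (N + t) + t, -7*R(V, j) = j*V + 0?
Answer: 239193/7 ≈ 34170.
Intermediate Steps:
y = 3 (y = -3*(-1) = 3)
R(V, j) = -V*j/7 (R(V, j) = -(j*V + 0)/7 = -(V*j + 0)/7 = -V*j/7)
S(N, t) = N + 2*t
S(R(y, -8), -61) + 34289 = (-⅐*3*(-8) + 2*(-61)) + 34289 = (24/7 - 122) + 34289 = -830/7 + 34289 = 239193/7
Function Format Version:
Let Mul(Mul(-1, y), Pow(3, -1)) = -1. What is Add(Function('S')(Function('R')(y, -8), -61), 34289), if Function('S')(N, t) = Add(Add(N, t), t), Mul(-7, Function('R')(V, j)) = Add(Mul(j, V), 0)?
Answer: Rational(239193, 7) ≈ 34170.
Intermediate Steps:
y = 3 (y = Mul(-3, -1) = 3)
Function('R')(V, j) = Mul(Rational(-1, 7), V, j) (Function('R')(V, j) = Mul(Rational(-1, 7), Add(Mul(j, V), 0)) = Mul(Rational(-1, 7), Add(Mul(V, j), 0)) = Mul(Rational(-1, 7), Mul(V, j)) = Mul(Rational(-1, 7), V, j))
Function('S')(N, t) = Add(N, Mul(2, t))
Add(Function('S')(Function('R')(y, -8), -61), 34289) = Add(Add(Mul(Rational(-1, 7), 3, -8), Mul(2, -61)), 34289) = Add(Add(Rational(24, 7), -122), 34289) = Add(Rational(-830, 7), 34289) = Rational(239193, 7)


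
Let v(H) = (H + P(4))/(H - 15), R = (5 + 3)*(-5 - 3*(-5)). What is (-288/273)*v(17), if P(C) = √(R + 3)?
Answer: -816/91 - 48*√83/91 ≈ -13.773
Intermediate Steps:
R = 80 (R = 8*(-5 + 15) = 8*10 = 80)
P(C) = √83 (P(C) = √(80 + 3) = √83)
v(H) = (H + √83)/(-15 + H) (v(H) = (H + √83)/(H - 15) = (H + √83)/(-15 + H))
(-288/273)*v(17) = (-288/273)*((17 + √83)/(-15 + 17)) = (-288*1/273)*((17 + √83)/2) = -48*(17 + √83)/91 = -96*(17/2 + √83/2)/91 = -816/91 - 48*√83/91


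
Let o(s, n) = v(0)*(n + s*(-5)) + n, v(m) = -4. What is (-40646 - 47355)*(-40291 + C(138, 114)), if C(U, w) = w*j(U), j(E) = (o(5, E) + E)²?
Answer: -307209114973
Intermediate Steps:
o(s, n) = -3*n + 20*s (o(s, n) = -4*(n + s*(-5)) + n = -4*(n - 5*s) + n = (-4*n + 20*s) + n = -3*n + 20*s)
j(E) = (100 - 2*E)² (j(E) = ((-3*E + 20*5) + E)² = ((-3*E + 100) + E)² = ((100 - 3*E) + E)² = (100 - 2*E)²)
C(U, w) = 4*w*(50 - U)² (C(U, w) = w*(4*(50 - U)²) = 4*w*(50 - U)²)
(-40646 - 47355)*(-40291 + C(138, 114)) = (-40646 - 47355)*(-40291 + 4*114*(50 - 1*138)²) = -88001*(-40291 + 4*114*(50 - 138)²) = -88001*(-40291 + 4*114*(-88)²) = -88001*(-40291 + 4*114*7744) = -88001*(-40291 + 3531264) = -88001*3490973 = -307209114973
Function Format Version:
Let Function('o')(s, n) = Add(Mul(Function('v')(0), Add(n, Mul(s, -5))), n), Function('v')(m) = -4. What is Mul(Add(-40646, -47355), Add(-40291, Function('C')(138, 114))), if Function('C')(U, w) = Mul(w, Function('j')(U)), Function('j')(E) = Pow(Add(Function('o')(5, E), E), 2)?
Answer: -307209114973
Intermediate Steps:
Function('o')(s, n) = Add(Mul(-3, n), Mul(20, s)) (Function('o')(s, n) = Add(Mul(-4, Add(n, Mul(s, -5))), n) = Add(Mul(-4, Add(n, Mul(-5, s))), n) = Add(Add(Mul(-4, n), Mul(20, s)), n) = Add(Mul(-3, n), Mul(20, s)))
Function('j')(E) = Pow(Add(100, Mul(-2, E)), 2) (Function('j')(E) = Pow(Add(Add(Mul(-3, E), Mul(20, 5)), E), 2) = Pow(Add(Add(Mul(-3, E), 100), E), 2) = Pow(Add(Add(100, Mul(-3, E)), E), 2) = Pow(Add(100, Mul(-2, E)), 2))
Function('C')(U, w) = Mul(4, w, Pow(Add(50, Mul(-1, U)), 2)) (Function('C')(U, w) = Mul(w, Mul(4, Pow(Add(50, Mul(-1, U)), 2))) = Mul(4, w, Pow(Add(50, Mul(-1, U)), 2)))
Mul(Add(-40646, -47355), Add(-40291, Function('C')(138, 114))) = Mul(Add(-40646, -47355), Add(-40291, Mul(4, 114, Pow(Add(50, Mul(-1, 138)), 2)))) = Mul(-88001, Add(-40291, Mul(4, 114, Pow(Add(50, -138), 2)))) = Mul(-88001, Add(-40291, Mul(4, 114, Pow(-88, 2)))) = Mul(-88001, Add(-40291, Mul(4, 114, 7744))) = Mul(-88001, Add(-40291, 3531264)) = Mul(-88001, 3490973) = -307209114973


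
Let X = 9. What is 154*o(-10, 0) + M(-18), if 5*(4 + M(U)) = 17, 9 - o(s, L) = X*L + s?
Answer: 14627/5 ≈ 2925.4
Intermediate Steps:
o(s, L) = 9 - s - 9*L (o(s, L) = 9 - (9*L + s) = 9 - (s + 9*L) = 9 + (-s - 9*L) = 9 - s - 9*L)
M(U) = -⅗ (M(U) = -4 + (⅕)*17 = -4 + 17/5 = -⅗)
154*o(-10, 0) + M(-18) = 154*(9 - 1*(-10) - 9*0) - ⅗ = 154*(9 + 10 + 0) - ⅗ = 154*19 - ⅗ = 2926 - ⅗ = 14627/5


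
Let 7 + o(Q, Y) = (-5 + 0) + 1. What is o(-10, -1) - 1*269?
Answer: -280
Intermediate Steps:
o(Q, Y) = -11 (o(Q, Y) = -7 + ((-5 + 0) + 1) = -7 + (-5 + 1) = -7 - 4 = -11)
o(-10, -1) - 1*269 = -11 - 1*269 = -11 - 269 = -280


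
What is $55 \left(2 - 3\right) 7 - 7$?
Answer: $-392$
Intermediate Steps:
$55 \left(2 - 3\right) 7 - 7 = 55 \left(\left(-1\right) 7\right) - 7 = 55 \left(-7\right) - 7 = -385 - 7 = -392$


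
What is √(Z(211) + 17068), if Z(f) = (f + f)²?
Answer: 4*√12197 ≈ 441.76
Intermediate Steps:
Z(f) = 4*f² (Z(f) = (2*f)² = 4*f²)
√(Z(211) + 17068) = √(4*211² + 17068) = √(4*44521 + 17068) = √(178084 + 17068) = √195152 = 4*√12197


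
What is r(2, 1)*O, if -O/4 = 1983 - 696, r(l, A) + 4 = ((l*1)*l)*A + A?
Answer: -5148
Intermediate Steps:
r(l, A) = -4 + A + A*l² (r(l, A) = -4 + (((l*1)*l)*A + A) = -4 + ((l*l)*A + A) = -4 + (l²*A + A) = -4 + (A*l² + A) = -4 + (A + A*l²) = -4 + A + A*l²)
O = -5148 (O = -4*(1983 - 696) = -4*1287 = -5148)
r(2, 1)*O = (-4 + 1 + 1*2²)*(-5148) = (-4 + 1 + 1*4)*(-5148) = (-4 + 1 + 4)*(-5148) = 1*(-5148) = -5148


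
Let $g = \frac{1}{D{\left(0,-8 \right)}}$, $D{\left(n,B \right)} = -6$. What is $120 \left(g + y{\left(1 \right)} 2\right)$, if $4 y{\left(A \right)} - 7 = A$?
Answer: $460$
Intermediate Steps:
$g = - \frac{1}{6}$ ($g = \frac{1}{-6} = - \frac{1}{6} \approx -0.16667$)
$y{\left(A \right)} = \frac{7}{4} + \frac{A}{4}$
$120 \left(g + y{\left(1 \right)} 2\right) = 120 \left(- \frac{1}{6} + \left(\frac{7}{4} + \frac{1}{4} \cdot 1\right) 2\right) = 120 \left(- \frac{1}{6} + \left(\frac{7}{4} + \frac{1}{4}\right) 2\right) = 120 \left(- \frac{1}{6} + 2 \cdot 2\right) = 120 \left(- \frac{1}{6} + 4\right) = 120 \cdot \frac{23}{6} = 460$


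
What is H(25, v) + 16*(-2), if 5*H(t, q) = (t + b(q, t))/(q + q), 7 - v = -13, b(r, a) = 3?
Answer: -1593/50 ≈ -31.860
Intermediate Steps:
v = 20 (v = 7 - 1*(-13) = 7 + 13 = 20)
H(t, q) = (3 + t)/(10*q) (H(t, q) = ((t + 3)/(q + q))/5 = ((3 + t)/((2*q)))/5 = ((3 + t)*(1/(2*q)))/5 = ((3 + t)/(2*q))/5 = (3 + t)/(10*q))
H(25, v) + 16*(-2) = (⅒)*(3 + 25)/20 + 16*(-2) = (⅒)*(1/20)*28 - 32 = 7/50 - 32 = -1593/50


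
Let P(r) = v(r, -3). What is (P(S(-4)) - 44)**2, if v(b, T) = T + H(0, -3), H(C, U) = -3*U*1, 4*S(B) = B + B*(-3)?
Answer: 1444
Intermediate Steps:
S(B) = -B/2 (S(B) = (B + B*(-3))/4 = (B - 3*B)/4 = (-2*B)/4 = -B/2)
H(C, U) = -3*U
v(b, T) = 9 + T (v(b, T) = T - 3*(-3) = T + 9 = 9 + T)
P(r) = 6 (P(r) = 9 - 3 = 6)
(P(S(-4)) - 44)**2 = (6 - 44)**2 = (-38)**2 = 1444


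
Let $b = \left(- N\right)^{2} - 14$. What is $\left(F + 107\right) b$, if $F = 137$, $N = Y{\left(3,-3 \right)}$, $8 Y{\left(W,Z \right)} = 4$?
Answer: $-3355$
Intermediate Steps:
$Y{\left(W,Z \right)} = \frac{1}{2}$ ($Y{\left(W,Z \right)} = \frac{1}{8} \cdot 4 = \frac{1}{2}$)
$N = \frac{1}{2} \approx 0.5$
$b = - \frac{55}{4}$ ($b = \left(\left(-1\right) \frac{1}{2}\right)^{2} - 14 = \left(- \frac{1}{2}\right)^{2} - 14 = \frac{1}{4} - 14 = - \frac{55}{4} \approx -13.75$)
$\left(F + 107\right) b = \left(137 + 107\right) \left(- \frac{55}{4}\right) = 244 \left(- \frac{55}{4}\right) = -3355$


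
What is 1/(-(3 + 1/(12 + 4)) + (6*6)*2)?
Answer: 16/1103 ≈ 0.014506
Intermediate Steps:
1/(-(3 + 1/(12 + 4)) + (6*6)*2) = 1/(-(3 + 1/16) + 36*2) = 1/(-(3 + 1/16) + 72) = 1/(-1*49/16 + 72) = 1/(-49/16 + 72) = 1/(1103/16) = 16/1103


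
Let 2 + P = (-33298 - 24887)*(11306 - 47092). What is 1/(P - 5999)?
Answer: 1/2082202409 ≈ 4.8026e-10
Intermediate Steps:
P = 2082208408 (P = -2 + (-33298 - 24887)*(11306 - 47092) = -2 - 58185*(-35786) = -2 + 2082208410 = 2082208408)
1/(P - 5999) = 1/(2082208408 - 5999) = 1/2082202409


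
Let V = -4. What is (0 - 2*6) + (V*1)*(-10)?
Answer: 28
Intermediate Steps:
(0 - 2*6) + (V*1)*(-10) = (0 - 2*6) - 4*1*(-10) = (0 - 12) - 4*(-10) = -12 + 40 = 28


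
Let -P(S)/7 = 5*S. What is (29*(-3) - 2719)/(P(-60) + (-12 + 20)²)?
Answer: -1403/1082 ≈ -1.2967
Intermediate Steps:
P(S) = -35*S
(29*(-3) - 2719)/(P(-60) + (-12 + 20)²) = (29*(-3) - 2719)/(-35*(-60) + (-12 + 20)²) = (-87 - 2719)/(2100 + 8²) = -2806/(2100 + 64) = -2806/2164 = -2806*1/2164 = -1403/1082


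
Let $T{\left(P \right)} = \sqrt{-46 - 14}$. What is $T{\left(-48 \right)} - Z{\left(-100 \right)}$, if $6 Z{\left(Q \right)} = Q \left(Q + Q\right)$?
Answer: $- \frac{10000}{3} + 2 i \sqrt{15} \approx -3333.3 + 7.746 i$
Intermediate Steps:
$Z{\left(Q \right)} = \frac{Q^{2}}{3}$ ($Z{\left(Q \right)} = \frac{Q \left(Q + Q\right)}{6} = \frac{Q 2 Q}{6} = \frac{2 Q^{2}}{6} = \frac{Q^{2}}{3}$)
$T{\left(P \right)} = 2 i \sqrt{15}$ ($T{\left(P \right)} = \sqrt{-60} = 2 i \sqrt{15}$)
$T{\left(-48 \right)} - Z{\left(-100 \right)} = 2 i \sqrt{15} - \frac{\left(-100\right)^{2}}{3} = 2 i \sqrt{15} - \frac{1}{3} \cdot 10000 = 2 i \sqrt{15} - \frac{10000}{3} = - \frac{10000}{3} + 2 i \sqrt{15}$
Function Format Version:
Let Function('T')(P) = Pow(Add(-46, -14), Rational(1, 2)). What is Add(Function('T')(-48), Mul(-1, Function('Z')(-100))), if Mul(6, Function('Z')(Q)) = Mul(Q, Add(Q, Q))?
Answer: Add(Rational(-10000, 3), Mul(2, I, Pow(15, Rational(1, 2)))) ≈ Add(-3333.3, Mul(7.7460, I))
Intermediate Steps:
Function('Z')(Q) = Mul(Rational(1, 3), Pow(Q, 2)) (Function('Z')(Q) = Mul(Rational(1, 6), Mul(Q, Add(Q, Q))) = Mul(Rational(1, 6), Mul(Q, Mul(2, Q))) = Mul(Rational(1, 6), Mul(2, Pow(Q, 2))) = Mul(Rational(1, 3), Pow(Q, 2)))
Function('T')(P) = Mul(2, I, Pow(15, Rational(1, 2))) (Function('T')(P) = Pow(-60, Rational(1, 2)) = Mul(2, I, Pow(15, Rational(1, 2))))
Add(Function('T')(-48), Mul(-1, Function('Z')(-100))) = Add(Mul(2, I, Pow(15, Rational(1, 2))), Mul(-1, Mul(Rational(1, 3), Pow(-100, 2)))) = Add(Mul(2, I, Pow(15, Rational(1, 2))), Mul(-1, Mul(Rational(1, 3), 10000))) = Add(Mul(2, I, Pow(15, Rational(1, 2))), Mul(-1, Rational(10000, 3))) = Add(Mul(2, I, Pow(15, Rational(1, 2))), Rational(-10000, 3)) = Add(Rational(-10000, 3), Mul(2, I, Pow(15, Rational(1, 2))))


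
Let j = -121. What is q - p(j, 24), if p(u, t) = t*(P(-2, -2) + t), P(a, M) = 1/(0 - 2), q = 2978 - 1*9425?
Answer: -7011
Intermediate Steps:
q = -6447 (q = 2978 - 9425 = -6447)
P(a, M) = -1/2 (P(a, M) = 1/(-2) = -1/2)
p(u, t) = t*(-1/2 + t)
q - p(j, 24) = -6447 - 24*(-1/2 + 24) = -6447 - 24*47/2 = -6447 - 1*564 = -6447 - 564 = -7011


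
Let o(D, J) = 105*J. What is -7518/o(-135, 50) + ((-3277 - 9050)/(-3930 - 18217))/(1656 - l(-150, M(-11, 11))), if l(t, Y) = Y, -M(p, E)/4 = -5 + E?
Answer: -63414333/44294000 ≈ -1.4317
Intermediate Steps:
M(p, E) = 20 - 4*E (M(p, E) = -4*(-5 + E) = 20 - 4*E)
-7518/o(-135, 50) + ((-3277 - 9050)/(-3930 - 18217))/(1656 - l(-150, M(-11, 11))) = -7518/(105*50) + ((-3277 - 9050)/(-3930 - 18217))/(1656 - (20 - 4*11)) = -7518/5250 + (-12327/(-22147))/(1656 - (20 - 44)) = -7518*1/5250 + (-12327*(-1/22147))/(1656 - 1*(-24)) = -179/125 + 12327/(22147*(1656 + 24)) = -179/125 + (12327/22147)/1680 = -179/125 + (12327/22147)*(1/1680) = -179/125 + 587/1771760 = -63414333/44294000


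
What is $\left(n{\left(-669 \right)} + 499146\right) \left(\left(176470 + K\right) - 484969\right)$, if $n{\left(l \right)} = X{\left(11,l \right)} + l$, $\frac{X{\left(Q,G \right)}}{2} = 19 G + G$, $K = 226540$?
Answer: $-38661453603$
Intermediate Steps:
$X{\left(Q,G \right)} = 40 G$ ($X{\left(Q,G \right)} = 2 \left(19 G + G\right) = 2 \cdot 20 G = 40 G$)
$n{\left(l \right)} = 41 l$ ($n{\left(l \right)} = 40 l + l = 41 l$)
$\left(n{\left(-669 \right)} + 499146\right) \left(\left(176470 + K\right) - 484969\right) = \left(41 \left(-669\right) + 499146\right) \left(\left(176470 + 226540\right) - 484969\right) = \left(-27429 + 499146\right) \left(403010 - 484969\right) = 471717 \left(-81959\right) = -38661453603$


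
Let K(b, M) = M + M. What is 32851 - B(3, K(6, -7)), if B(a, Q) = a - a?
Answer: 32851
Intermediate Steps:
K(b, M) = 2*M
B(a, Q) = 0
32851 - B(3, K(6, -7)) = 32851 - 1*0 = 32851 + 0 = 32851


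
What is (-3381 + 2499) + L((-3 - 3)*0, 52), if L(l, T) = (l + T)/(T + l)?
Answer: -881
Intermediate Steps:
L(l, T) = 1 (L(l, T) = (T + l)/(T + l) = 1)
(-3381 + 2499) + L((-3 - 3)*0, 52) = (-3381 + 2499) + 1 = -882 + 1 = -881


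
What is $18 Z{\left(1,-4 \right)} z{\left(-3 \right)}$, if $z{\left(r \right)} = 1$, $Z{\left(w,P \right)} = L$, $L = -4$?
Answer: $-72$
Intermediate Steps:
$Z{\left(w,P \right)} = -4$
$18 Z{\left(1,-4 \right)} z{\left(-3 \right)} = 18 \left(-4\right) 1 = \left(-72\right) 1 = -72$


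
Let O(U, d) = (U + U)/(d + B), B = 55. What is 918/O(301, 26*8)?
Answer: 120717/301 ≈ 401.05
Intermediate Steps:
O(U, d) = 2*U/(55 + d) (O(U, d) = (U + U)/(d + 55) = (2*U)/(55 + d) = 2*U/(55 + d))
918/O(301, 26*8) = 918/((2*301/(55 + 26*8))) = 918/((2*301/(55 + 208))) = 918/((2*301/263)) = 918/((2*301*(1/263))) = 918/(602/263) = 918*(263/602) = 120717/301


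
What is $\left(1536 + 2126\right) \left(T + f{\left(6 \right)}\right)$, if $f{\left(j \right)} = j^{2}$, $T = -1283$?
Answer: $-4566514$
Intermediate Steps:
$\left(1536 + 2126\right) \left(T + f{\left(6 \right)}\right) = \left(1536 + 2126\right) \left(-1283 + 6^{2}\right) = 3662 \left(-1283 + 36\right) = 3662 \left(-1247\right) = -4566514$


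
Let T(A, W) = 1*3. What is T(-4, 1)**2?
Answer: 9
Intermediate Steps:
T(A, W) = 3
T(-4, 1)**2 = 3**2 = 9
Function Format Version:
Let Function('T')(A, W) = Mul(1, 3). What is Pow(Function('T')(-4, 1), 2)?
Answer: 9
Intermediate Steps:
Function('T')(A, W) = 3
Pow(Function('T')(-4, 1), 2) = Pow(3, 2) = 9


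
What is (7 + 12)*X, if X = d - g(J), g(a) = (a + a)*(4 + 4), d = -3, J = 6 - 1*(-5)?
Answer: -3401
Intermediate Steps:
J = 11 (J = 6 + 5 = 11)
g(a) = 16*a (g(a) = (2*a)*8 = 16*a)
X = -179 (X = -3 - 16*11 = -3 - 1*176 = -3 - 176 = -179)
(7 + 12)*X = (7 + 12)*(-179) = 19*(-179) = -3401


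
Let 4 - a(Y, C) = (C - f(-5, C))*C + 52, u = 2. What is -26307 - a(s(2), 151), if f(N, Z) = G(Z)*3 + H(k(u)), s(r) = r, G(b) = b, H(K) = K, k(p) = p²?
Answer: -72465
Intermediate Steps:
f(N, Z) = 4 + 3*Z (f(N, Z) = Z*3 + 2² = 3*Z + 4 = 4 + 3*Z)
a(Y, C) = -48 - C*(-4 - 2*C) (a(Y, C) = 4 - ((C - (4 + 3*C))*C + 52) = 4 - ((C + (-4 - 3*C))*C + 52) = 4 - ((-4 - 2*C)*C + 52) = 4 - (C*(-4 - 2*C) + 52) = 4 - (52 + C*(-4 - 2*C)) = 4 + (-52 - C*(-4 - 2*C)) = -48 - C*(-4 - 2*C))
-26307 - a(s(2), 151) = -26307 - (-48 + 2*151² + 4*151) = -26307 - (-48 + 2*22801 + 604) = -26307 - (-48 + 45602 + 604) = -26307 - 1*46158 = -26307 - 46158 = -72465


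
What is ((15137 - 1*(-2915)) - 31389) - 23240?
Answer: -36577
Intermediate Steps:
((15137 - 1*(-2915)) - 31389) - 23240 = ((15137 + 2915) - 31389) - 23240 = (18052 - 31389) - 23240 = -13337 - 23240 = -36577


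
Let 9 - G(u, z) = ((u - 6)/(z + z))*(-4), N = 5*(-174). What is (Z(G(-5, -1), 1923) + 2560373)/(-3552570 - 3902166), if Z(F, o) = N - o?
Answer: -639395/1863684 ≈ -0.34308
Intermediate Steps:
N = -870
G(u, z) = 9 + 2*(-6 + u)/z (G(u, z) = 9 - (u - 6)/(z + z)*(-4) = 9 - (-6 + u)/((2*z))*(-4) = 9 - (-6 + u)*(1/(2*z))*(-4) = 9 - (-6 + u)/(2*z)*(-4) = 9 - (-2)*(-6 + u)/z = 9 + 2*(-6 + u)/z)
Z(F, o) = -870 - o
(Z(G(-5, -1), 1923) + 2560373)/(-3552570 - 3902166) = ((-870 - 1*1923) + 2560373)/(-3552570 - 3902166) = ((-870 - 1923) + 2560373)/(-7454736) = (-2793 + 2560373)*(-1/7454736) = 2557580*(-1/7454736) = -639395/1863684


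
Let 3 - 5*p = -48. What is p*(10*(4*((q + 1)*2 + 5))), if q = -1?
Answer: 2040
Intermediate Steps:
p = 51/5 (p = ⅗ - ⅕*(-48) = ⅗ + 48/5 = 51/5 ≈ 10.200)
p*(10*(4*((q + 1)*2 + 5))) = 51*(10*(4*((-1 + 1)*2 + 5)))/5 = 51*(10*(4*(0*2 + 5)))/5 = 51*(10*(4*(0 + 5)))/5 = 51*(10*(4*5))/5 = 51*(10*20)/5 = (51/5)*200 = 2040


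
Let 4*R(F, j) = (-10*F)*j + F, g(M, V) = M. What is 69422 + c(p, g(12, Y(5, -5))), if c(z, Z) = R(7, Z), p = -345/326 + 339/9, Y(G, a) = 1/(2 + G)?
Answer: 276855/4 ≈ 69214.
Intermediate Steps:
p = 35803/978 (p = -345*1/326 + 339*(⅑) = -345/326 + 113/3 = 35803/978 ≈ 36.608)
R(F, j) = F/4 - 5*F*j/2 (R(F, j) = ((-10*F)*j + F)/4 = (-10*F*j + F)/4 = (F - 10*F*j)/4 = F/4 - 5*F*j/2)
c(z, Z) = 7/4 - 35*Z/2 (c(z, Z) = (¼)*7*(1 - 10*Z) = 7/4 - 35*Z/2)
69422 + c(p, g(12, Y(5, -5))) = 69422 + (7/4 - 35/2*12) = 69422 + (7/4 - 210) = 69422 - 833/4 = 276855/4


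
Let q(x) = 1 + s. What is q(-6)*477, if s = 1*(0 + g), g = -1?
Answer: 0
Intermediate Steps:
s = -1 (s = 1*(0 - 1) = 1*(-1) = -1)
q(x) = 0 (q(x) = 1 - 1 = 0)
q(-6)*477 = 0*477 = 0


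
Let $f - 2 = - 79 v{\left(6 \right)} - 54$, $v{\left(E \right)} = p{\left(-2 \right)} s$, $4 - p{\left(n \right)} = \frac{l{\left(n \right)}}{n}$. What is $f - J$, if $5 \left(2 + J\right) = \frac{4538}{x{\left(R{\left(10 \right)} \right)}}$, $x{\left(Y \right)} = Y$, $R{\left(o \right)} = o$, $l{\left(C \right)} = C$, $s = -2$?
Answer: $\frac{8331}{25} \approx 333.24$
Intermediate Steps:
$p{\left(n \right)} = 3$ ($p{\left(n \right)} = 4 - \frac{n}{n} = 4 - 1 = 3$)
$v{\left(E \right)} = -6$ ($v{\left(E \right)} = 3 \left(-2\right) = -6$)
$J = \frac{2219}{25}$ ($J = -2 + \frac{4538 \cdot \frac{1}{10}}{5} = -2 + \frac{1}{5} \cdot \frac{2269}{5} = -2 + \frac{2269}{25} = \frac{2219}{25} \approx 88.76$)
$f = 422$ ($f = 2 - -420 = 2 + \left(474 - 54\right) = 2 + 420 = 422$)
$f - J = 422 - \frac{2219}{25} = \frac{8331}{25}$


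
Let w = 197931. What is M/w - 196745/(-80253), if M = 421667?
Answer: 24260658782/5294852181 ≈ 4.5819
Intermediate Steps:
M/w - 196745/(-80253) = 421667/197931 - 196745/(-80253) = 421667*(1/197931) - 196745*(-1/80253) = 421667/197931 + 196745/80253 = 24260658782/5294852181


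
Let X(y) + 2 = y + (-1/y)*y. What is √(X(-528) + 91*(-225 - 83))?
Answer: I*√28559 ≈ 168.99*I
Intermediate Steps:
X(y) = -3 + y (X(y) = -2 + (y + (-1/y)*y) = -2 + (y - 1) = -2 + (-1 + y) = -3 + y)
√(X(-528) + 91*(-225 - 83)) = √((-3 - 528) + 91*(-225 - 83)) = √(-531 + 91*(-308)) = √(-531 - 28028) = √(-28559) = I*√28559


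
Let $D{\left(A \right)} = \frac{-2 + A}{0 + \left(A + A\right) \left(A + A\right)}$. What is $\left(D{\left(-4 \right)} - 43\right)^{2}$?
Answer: $\frac{1901641}{1024} \approx 1857.1$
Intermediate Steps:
$D{\left(A \right)} = \frac{-2 + A}{4 A^{2}}$ ($D{\left(A \right)} = \frac{-2 + A}{0 + 2 A 2 A} = \frac{-2 + A}{0 + 4 A^{2}} = \frac{-2 + A}{4 A^{2}}$)
$\left(D{\left(-4 \right)} - 43\right)^{2} = \left(\frac{-2 - 4}{4 \cdot 16} - 43\right)^{2} = \left(\frac{1}{4} \cdot \frac{1}{16} \left(-6\right) - 43\right)^{2} = \left(- \frac{3}{32} - 43\right)^{2} = \left(- \frac{1379}{32}\right)^{2} = \frac{1901641}{1024}$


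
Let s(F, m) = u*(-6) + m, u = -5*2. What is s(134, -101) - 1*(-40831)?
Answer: 40790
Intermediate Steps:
u = -10
s(F, m) = 60 + m (s(F, m) = -10*(-6) + m = 60 + m)
s(134, -101) - 1*(-40831) = (60 - 101) - 1*(-40831) = -41 + 40831 = 40790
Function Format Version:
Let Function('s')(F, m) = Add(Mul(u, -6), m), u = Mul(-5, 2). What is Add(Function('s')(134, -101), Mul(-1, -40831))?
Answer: 40790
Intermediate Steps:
u = -10
Function('s')(F, m) = Add(60, m) (Function('s')(F, m) = Add(Mul(-10, -6), m) = Add(60, m))
Add(Function('s')(134, -101), Mul(-1, -40831)) = Add(Add(60, -101), Mul(-1, -40831)) = Add(-41, 40831) = 40790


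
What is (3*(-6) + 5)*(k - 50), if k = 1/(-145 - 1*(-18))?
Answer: 82563/127 ≈ 650.10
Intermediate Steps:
k = -1/127 (k = 1/(-145 + 18) = 1/(-127) = -1/127 ≈ -0.0078740)
(3*(-6) + 5)*(k - 50) = (3*(-6) + 5)*(-1/127 - 50) = (-18 + 5)*(-6351/127) = -13*(-6351/127) = 82563/127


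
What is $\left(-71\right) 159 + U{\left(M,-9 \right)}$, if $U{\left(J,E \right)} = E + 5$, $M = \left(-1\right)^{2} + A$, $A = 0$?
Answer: $-11293$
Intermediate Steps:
$M = 1$ ($M = \left(-1\right)^{2} + 0 = 1 + 0 = 1$)
$U{\left(J,E \right)} = 5 + E$
$\left(-71\right) 159 + U{\left(M,-9 \right)} = \left(-71\right) 159 + \left(5 - 9\right) = -11289 - 4 = -11293$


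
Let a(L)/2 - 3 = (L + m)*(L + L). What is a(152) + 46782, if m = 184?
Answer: 251076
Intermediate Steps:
a(L) = 6 + 4*L*(184 + L) (a(L) = 6 + 2*((L + 184)*(L + L)) = 6 + 2*((184 + L)*(2*L)) = 6 + 2*(2*L*(184 + L)) = 6 + 4*L*(184 + L))
a(152) + 46782 = (6 + 4*152**2 + 736*152) + 46782 = (6 + 4*23104 + 111872) + 46782 = (6 + 92416 + 111872) + 46782 = 204294 + 46782 = 251076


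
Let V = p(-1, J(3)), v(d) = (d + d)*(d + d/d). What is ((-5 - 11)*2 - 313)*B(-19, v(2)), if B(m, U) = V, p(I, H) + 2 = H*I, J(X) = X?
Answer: 1725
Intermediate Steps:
v(d) = 2*d*(1 + d) (v(d) = (2*d)*(d + 1) = (2*d)*(1 + d) = 2*d*(1 + d))
p(I, H) = -2 + H*I
V = -5 (V = -2 + 3*(-1) = -2 - 3 = -5)
B(m, U) = -5
((-5 - 11)*2 - 313)*B(-19, v(2)) = ((-5 - 11)*2 - 313)*(-5) = (-16*2 - 313)*(-5) = (-32 - 313)*(-5) = -345*(-5) = 1725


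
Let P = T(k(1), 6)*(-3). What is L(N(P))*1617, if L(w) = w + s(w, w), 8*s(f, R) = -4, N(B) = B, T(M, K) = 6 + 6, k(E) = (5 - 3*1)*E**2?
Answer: -118041/2 ≈ -59021.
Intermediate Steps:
k(E) = 2*E**2 (k(E) = (5 - 3)*E**2 = 2*E**2)
T(M, K) = 12
P = -36 (P = 12*(-3) = -36)
s(f, R) = -1/2 (s(f, R) = (1/8)*(-4) = -1/2)
L(w) = -1/2 + w (L(w) = w - 1/2 = -1/2 + w)
L(N(P))*1617 = (-1/2 - 36)*1617 = -73/2*1617 = -118041/2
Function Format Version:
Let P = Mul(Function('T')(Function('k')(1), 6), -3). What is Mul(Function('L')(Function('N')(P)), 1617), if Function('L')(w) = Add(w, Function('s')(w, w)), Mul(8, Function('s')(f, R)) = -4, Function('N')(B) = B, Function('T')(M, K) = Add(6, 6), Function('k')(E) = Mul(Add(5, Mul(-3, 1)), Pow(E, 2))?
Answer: Rational(-118041, 2) ≈ -59021.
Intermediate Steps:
Function('k')(E) = Mul(2, Pow(E, 2)) (Function('k')(E) = Mul(Add(5, -3), Pow(E, 2)) = Mul(2, Pow(E, 2)))
Function('T')(M, K) = 12
P = -36 (P = Mul(12, -3) = -36)
Function('s')(f, R) = Rational(-1, 2) (Function('s')(f, R) = Mul(Rational(1, 8), -4) = Rational(-1, 2))
Function('L')(w) = Add(Rational(-1, 2), w) (Function('L')(w) = Add(w, Rational(-1, 2)) = Add(Rational(-1, 2), w))
Mul(Function('L')(Function('N')(P)), 1617) = Mul(Add(Rational(-1, 2), -36), 1617) = Mul(Rational(-73, 2), 1617) = Rational(-118041, 2)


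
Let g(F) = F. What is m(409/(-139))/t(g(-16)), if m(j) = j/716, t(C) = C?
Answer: 409/1592384 ≈ 0.00025685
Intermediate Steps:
m(j) = j/716 (m(j) = j*(1/716) = j/716)
m(409/(-139))/t(g(-16)) = ((409/(-139))/716)/(-16) = ((409*(-1/139))/716)*(-1/16) = ((1/716)*(-409/139))*(-1/16) = -409/99524*(-1/16) = 409/1592384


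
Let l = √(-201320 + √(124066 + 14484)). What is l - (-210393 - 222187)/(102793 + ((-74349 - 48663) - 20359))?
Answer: -216290/20289 + I*√(201320 - 5*√5542) ≈ -10.66 + 448.27*I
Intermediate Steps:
l = √(-201320 + 5*√5542) (l = √(-201320 + √138550) = √(-201320 + 5*√5542) ≈ 448.27*I)
l - (-210393 - 222187)/(102793 + ((-74349 - 48663) - 20359)) = √(-201320 + 5*√5542) - (-210393 - 222187)/(102793 + ((-74349 - 48663) - 20359)) = √(-201320 + 5*√5542) - (-432580)/(102793 + (-123012 - 20359)) = √(-201320 + 5*√5542) - (-432580)/(102793 - 143371) = √(-201320 + 5*√5542) - (-432580)/(-40578) = √(-201320 + 5*√5542) - (-432580)*(-1)/40578 = √(-201320 + 5*√5542) - 1*216290/20289 = √(-201320 + 5*√5542) - 216290/20289 = -216290/20289 + √(-201320 + 5*√5542)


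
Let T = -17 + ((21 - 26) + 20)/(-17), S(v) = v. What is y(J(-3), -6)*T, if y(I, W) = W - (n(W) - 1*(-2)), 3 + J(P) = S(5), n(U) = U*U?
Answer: 13376/17 ≈ 786.82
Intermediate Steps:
n(U) = U**2
J(P) = 2 (J(P) = -3 + 5 = 2)
T = -304/17 (T = -17 + (-5 + 20)*(-1/17) = -17 + 15*(-1/17) = -17 - 15/17 = -304/17 ≈ -17.882)
y(I, W) = -2 + W - W**2 (y(I, W) = W - (W**2 - 1*(-2)) = W - (W**2 + 2) = W - (2 + W**2) = W + (-2 - W**2) = -2 + W - W**2)
y(J(-3), -6)*T = (-2 - 6 - 1*(-6)**2)*(-304/17) = (-2 - 6 - 1*36)*(-304/17) = (-2 - 6 - 36)*(-304/17) = -44*(-304/17) = 13376/17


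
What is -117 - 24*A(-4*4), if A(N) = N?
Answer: 267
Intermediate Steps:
-117 - 24*A(-4*4) = -117 - (-96)*4 = -117 - 24*(-16) = -117 + 384 = 267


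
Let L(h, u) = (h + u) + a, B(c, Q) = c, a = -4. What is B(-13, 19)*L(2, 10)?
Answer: -104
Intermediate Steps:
L(h, u) = -4 + h + u (L(h, u) = (h + u) - 4 = -4 + h + u)
B(-13, 19)*L(2, 10) = -13*(-4 + 2 + 10) = -13*8 = -104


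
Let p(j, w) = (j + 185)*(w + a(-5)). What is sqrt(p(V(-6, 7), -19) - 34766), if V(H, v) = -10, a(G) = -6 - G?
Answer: 19*I*sqrt(106) ≈ 195.62*I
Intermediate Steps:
p(j, w) = (-1 + w)*(185 + j) (p(j, w) = (j + 185)*(w + (-6 - 1*(-5))) = (185 + j)*(w + (-6 + 5)) = (185 + j)*(w - 1) = (185 + j)*(-1 + w) = (-1 + w)*(185 + j))
sqrt(p(V(-6, 7), -19) - 34766) = sqrt((-185 - 1*(-10) + 185*(-19) - 10*(-19)) - 34766) = sqrt((-185 + 10 - 3515 + 190) - 34766) = sqrt(-3500 - 34766) = sqrt(-38266) = 19*I*sqrt(106)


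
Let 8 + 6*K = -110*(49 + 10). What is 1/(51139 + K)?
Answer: 1/50056 ≈ 1.9978e-5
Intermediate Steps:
K = -1083 (K = -4/3 + (-110*(49 + 10))/6 = -4/3 + (-110*59)/6 = -4/3 + (⅙)*(-6490) = -4/3 - 3245/3 = -1083)
1/(51139 + K) = 1/(51139 - 1083) = 1/50056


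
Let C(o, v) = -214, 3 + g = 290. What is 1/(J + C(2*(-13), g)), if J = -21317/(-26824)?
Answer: -26824/5719019 ≈ -0.0046903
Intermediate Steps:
g = 287 (g = -3 + 290 = 287)
J = 21317/26824 (J = -21317*(-1/26824) = 21317/26824 ≈ 0.79470)
1/(J + C(2*(-13), g)) = 1/(21317/26824 - 214) = 1/(-5719019/26824) = -26824/5719019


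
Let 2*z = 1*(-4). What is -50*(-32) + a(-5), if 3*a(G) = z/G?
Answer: 24002/15 ≈ 1600.1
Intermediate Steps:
z = -2 (z = (1*(-4))/2 = (1/2)*(-4) = -2)
a(G) = -2/(3*G) (a(G) = (-2/G)/3 = -2/(3*G))
-50*(-32) + a(-5) = -50*(-32) - 2/3/(-5) = 1600 - 2/3*(-1/5) = 1600 + 2/15 = 24002/15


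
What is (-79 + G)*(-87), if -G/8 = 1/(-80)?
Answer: 68643/10 ≈ 6864.3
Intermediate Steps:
G = 1/10 (G = -8/(-80) = -8*(-1/80) = 1/10 ≈ 0.10000)
(-79 + G)*(-87) = (-79 + 1/10)*(-87) = -789/10*(-87) = 68643/10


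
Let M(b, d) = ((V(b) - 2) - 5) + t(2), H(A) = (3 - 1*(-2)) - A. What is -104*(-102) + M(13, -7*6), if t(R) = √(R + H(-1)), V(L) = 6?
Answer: 10607 + 2*√2 ≈ 10610.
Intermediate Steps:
H(A) = 5 - A (H(A) = (3 + 2) - A = 5 - A)
t(R) = √(6 + R) (t(R) = √(R + (5 - 1*(-1))) = √(R + (5 + 1)) = √(R + 6) = √(6 + R))
M(b, d) = -1 + 2*√2 (M(b, d) = ((6 - 2) - 5) + √(6 + 2) = (4 - 5) + √8 = -1 + 2*√2)
-104*(-102) + M(13, -7*6) = -104*(-102) + (-1 + 2*√2) = 10608 + (-1 + 2*√2) = 10607 + 2*√2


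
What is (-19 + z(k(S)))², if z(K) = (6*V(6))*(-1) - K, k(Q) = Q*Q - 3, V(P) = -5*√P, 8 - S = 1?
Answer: 9625 - 3900*√6 ≈ 71.990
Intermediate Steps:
S = 7 (S = 8 - 1*1 = 8 - 1 = 7)
k(Q) = -3 + Q² (k(Q) = Q² - 3 = -3 + Q²)
z(K) = -K + 30*√6 (z(K) = (6*(-5*√6))*(-1) - K = -30*√6*(-1) - K = 30*√6 - K = -K + 30*√6)
(-19 + z(k(S)))² = (-19 + (-(-3 + 7²) + 30*√6))² = (-19 + (-(-3 + 49) + 30*√6))² = (-19 + (-1*46 + 30*√6))² = (-19 + (-46 + 30*√6))² = (-65 + 30*√6)²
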